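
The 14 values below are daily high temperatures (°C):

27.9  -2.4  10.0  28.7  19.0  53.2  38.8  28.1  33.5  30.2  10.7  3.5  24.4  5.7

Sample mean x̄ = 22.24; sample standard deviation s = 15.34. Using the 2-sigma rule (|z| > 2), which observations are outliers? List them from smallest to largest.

Cutoffs at x̄ ± 2s: 22.24 ± 2·15.34 = [-8.44, 52.92].
53.2: z = 2.02, |z| > 2 → outlier.
Every other value lies within [-8.44, 52.92].

53.2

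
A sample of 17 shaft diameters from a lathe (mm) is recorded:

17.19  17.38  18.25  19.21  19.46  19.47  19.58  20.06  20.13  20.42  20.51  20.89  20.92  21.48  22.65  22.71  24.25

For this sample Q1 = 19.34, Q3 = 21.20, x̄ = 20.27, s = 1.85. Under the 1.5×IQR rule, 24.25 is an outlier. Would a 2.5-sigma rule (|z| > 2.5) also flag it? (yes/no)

z = (24.25 − 20.27) / 1.85 = 2.15.
|z| = 2.15 ≤ 2.5.

no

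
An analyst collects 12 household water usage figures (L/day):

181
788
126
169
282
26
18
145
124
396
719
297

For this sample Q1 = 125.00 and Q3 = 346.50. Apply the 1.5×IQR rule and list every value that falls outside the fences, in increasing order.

719, 788

IQR = Q3 − Q1 = 346.50 − 125.00 = 221.50.
Lower fence = Q1 − 1.5·IQR = 125.00 − 332.25 = -207.25.
Upper fence = Q3 + 1.5·IQR = 346.50 + 332.25 = 678.75.
719 > 678.75 → outlier.
788 > 678.75 → outlier.
All remaining values lie within [-207.25, 678.75].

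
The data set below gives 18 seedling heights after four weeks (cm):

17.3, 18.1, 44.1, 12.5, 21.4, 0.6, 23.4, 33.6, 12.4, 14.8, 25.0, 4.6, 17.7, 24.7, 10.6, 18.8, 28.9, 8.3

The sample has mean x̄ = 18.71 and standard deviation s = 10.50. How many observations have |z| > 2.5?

0

Cutoffs: x̄ ± 2.5s = [-7.54, 44.96].
Every value lies within the cutoffs.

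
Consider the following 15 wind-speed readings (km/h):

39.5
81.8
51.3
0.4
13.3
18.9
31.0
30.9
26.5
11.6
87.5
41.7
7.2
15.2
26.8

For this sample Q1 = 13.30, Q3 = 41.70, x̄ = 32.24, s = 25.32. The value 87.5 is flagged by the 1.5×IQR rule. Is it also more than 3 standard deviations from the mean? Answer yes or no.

z = (87.5 − 32.24) / 25.32 = 2.18.
|z| = 2.18 ≤ 3.

no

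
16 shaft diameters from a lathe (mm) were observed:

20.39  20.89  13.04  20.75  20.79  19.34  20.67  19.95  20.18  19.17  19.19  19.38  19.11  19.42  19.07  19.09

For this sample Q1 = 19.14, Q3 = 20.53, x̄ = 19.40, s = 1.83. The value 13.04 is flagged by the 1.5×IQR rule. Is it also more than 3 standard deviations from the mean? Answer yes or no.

yes

z = (13.04 − 19.40) / 1.83 = -3.48.
|z| = 3.48 > 3.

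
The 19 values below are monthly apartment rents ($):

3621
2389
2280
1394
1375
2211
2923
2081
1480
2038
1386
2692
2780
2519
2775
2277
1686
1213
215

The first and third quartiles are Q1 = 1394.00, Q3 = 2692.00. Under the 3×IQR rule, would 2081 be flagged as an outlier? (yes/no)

no

IQR = Q3 − Q1 = 2692.00 − 1394.00 = 1298.00.
Lower fence = Q1 − 3·IQR = 1394.00 − 3894.00 = -2500.00.
Upper fence = Q3 + 3·IQR = 2692.00 + 3894.00 = 6586.00.
2081 lies within [-2500.00, 6586.00].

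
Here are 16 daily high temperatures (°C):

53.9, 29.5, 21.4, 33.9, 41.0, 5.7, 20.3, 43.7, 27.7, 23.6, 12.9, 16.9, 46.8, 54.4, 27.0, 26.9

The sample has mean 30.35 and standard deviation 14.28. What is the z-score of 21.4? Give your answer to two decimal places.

z = (21.4 − 30.35) / 14.28 = -0.63.

-0.63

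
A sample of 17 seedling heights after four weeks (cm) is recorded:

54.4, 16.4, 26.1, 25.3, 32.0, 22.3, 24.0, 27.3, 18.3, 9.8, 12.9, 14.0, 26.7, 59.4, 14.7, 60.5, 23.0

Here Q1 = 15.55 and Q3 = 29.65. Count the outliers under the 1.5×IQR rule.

IQR = 14.10; fences at 15.55 − 21.15 = -5.60 and 29.65 + 21.15 = 50.80.
Outside the cutoffs: 54.4, 59.4, 60.5.

3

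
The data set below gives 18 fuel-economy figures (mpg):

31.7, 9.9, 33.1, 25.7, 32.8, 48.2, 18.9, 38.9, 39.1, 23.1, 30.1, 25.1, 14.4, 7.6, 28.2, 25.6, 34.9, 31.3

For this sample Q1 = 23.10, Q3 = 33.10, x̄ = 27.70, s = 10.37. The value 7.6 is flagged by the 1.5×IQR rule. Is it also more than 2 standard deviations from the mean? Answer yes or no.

no

z = (7.6 − 27.70) / 10.37 = -1.94.
|z| = 1.94 ≤ 2.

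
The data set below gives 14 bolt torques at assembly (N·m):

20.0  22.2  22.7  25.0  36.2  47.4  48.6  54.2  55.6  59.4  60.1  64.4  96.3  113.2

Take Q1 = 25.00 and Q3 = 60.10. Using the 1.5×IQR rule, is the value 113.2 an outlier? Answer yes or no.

IQR = Q3 − Q1 = 60.10 − 25.00 = 35.10.
Lower fence = Q1 − 1.5·IQR = 25.00 − 52.65 = -27.65.
Upper fence = Q3 + 1.5·IQR = 60.10 + 52.65 = 112.75.
113.2 lies above the upper fence.

yes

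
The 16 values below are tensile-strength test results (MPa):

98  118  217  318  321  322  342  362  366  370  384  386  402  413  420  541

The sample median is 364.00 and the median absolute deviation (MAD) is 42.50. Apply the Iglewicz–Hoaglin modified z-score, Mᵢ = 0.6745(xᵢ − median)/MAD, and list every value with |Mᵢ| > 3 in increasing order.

98, 118

|Mᵢ| > 3 ⇔ |xᵢ − 364.00| > 3·42.50/0.6745 = 189.03.
So outliers lie outside [174.97, 553.03].
98: M = -4.22 → outlier.
118: M = -3.90 → outlier.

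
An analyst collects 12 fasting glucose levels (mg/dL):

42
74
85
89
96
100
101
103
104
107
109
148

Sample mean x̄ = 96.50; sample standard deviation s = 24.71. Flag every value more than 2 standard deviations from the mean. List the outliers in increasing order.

Cutoffs at x̄ ± 2s: 96.50 ± 2·24.71 = [47.08, 145.92].
42: z = -2.21, |z| > 2 → outlier.
148: z = 2.08, |z| > 2 → outlier.
Every other value lies within [47.08, 145.92].

42, 148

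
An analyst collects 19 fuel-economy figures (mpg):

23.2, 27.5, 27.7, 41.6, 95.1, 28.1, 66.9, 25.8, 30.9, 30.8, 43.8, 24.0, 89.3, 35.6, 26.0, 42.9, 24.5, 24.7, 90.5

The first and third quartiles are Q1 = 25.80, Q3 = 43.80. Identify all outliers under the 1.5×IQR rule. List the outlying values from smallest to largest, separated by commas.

IQR = Q3 − Q1 = 43.80 − 25.80 = 18.00.
Lower fence = Q1 − 1.5·IQR = 25.80 − 27.00 = -1.20.
Upper fence = Q3 + 1.5·IQR = 43.80 + 27.00 = 70.80.
89.3 > 70.80 → outlier.
90.5 > 70.80 → outlier.
95.1 > 70.80 → outlier.
All remaining values lie within [-1.20, 70.80].

89.3, 90.5, 95.1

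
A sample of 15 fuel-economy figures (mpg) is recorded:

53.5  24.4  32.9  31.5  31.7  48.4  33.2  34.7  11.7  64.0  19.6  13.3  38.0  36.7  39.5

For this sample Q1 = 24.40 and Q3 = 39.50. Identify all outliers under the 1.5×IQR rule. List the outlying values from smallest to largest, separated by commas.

64.0

IQR = Q3 − Q1 = 39.50 − 24.40 = 15.10.
Lower fence = Q1 − 1.5·IQR = 24.40 − 22.65 = 1.75.
Upper fence = Q3 + 1.5·IQR = 39.50 + 22.65 = 62.15.
64.0 > 62.15 → outlier.
All remaining values lie within [1.75, 62.15].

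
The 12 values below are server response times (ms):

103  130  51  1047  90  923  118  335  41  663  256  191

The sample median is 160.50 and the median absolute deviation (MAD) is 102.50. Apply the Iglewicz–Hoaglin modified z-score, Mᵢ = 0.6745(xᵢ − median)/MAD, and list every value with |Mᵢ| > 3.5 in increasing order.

923, 1047

|Mᵢ| > 3.5 ⇔ |xᵢ − 160.50| > 3.5·102.50/0.6745 = 531.88.
So outliers lie outside [-371.38, 692.38].
923: M = 5.02 → outlier.
1047: M = 5.83 → outlier.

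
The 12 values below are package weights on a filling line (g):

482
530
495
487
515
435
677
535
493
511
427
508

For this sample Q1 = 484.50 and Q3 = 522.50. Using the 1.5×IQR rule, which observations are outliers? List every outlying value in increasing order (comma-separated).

427, 677

IQR = Q3 − Q1 = 522.50 − 484.50 = 38.00.
Lower fence = Q1 − 1.5·IQR = 484.50 − 57.00 = 427.50.
Upper fence = Q3 + 1.5·IQR = 522.50 + 57.00 = 579.50.
427 < 427.50 → outlier.
677 > 579.50 → outlier.
All remaining values lie within [427.50, 579.50].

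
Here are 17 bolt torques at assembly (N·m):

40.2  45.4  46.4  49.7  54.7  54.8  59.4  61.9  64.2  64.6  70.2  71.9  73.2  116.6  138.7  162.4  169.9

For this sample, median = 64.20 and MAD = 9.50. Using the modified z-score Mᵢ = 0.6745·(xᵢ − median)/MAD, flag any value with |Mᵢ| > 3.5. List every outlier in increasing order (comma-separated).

|Mᵢ| > 3.5 ⇔ |xᵢ − 64.20| > 3.5·9.50/0.6745 = 49.30.
So outliers lie outside [14.90, 113.50].
116.6: M = 3.72 → outlier.
138.7: M = 5.29 → outlier.
162.4: M = 6.97 → outlier.
169.9: M = 7.50 → outlier.

116.6, 138.7, 162.4, 169.9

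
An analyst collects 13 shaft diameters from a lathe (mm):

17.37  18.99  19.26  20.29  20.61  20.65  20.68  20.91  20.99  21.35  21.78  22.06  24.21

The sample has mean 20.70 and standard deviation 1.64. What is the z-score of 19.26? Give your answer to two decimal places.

z = (19.26 − 20.70) / 1.64 = -0.88.

-0.88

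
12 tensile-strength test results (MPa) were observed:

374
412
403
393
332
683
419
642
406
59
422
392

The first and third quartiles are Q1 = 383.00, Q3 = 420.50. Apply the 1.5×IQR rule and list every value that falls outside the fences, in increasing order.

59, 642, 683

IQR = Q3 − Q1 = 420.50 − 383.00 = 37.50.
Lower fence = Q1 − 1.5·IQR = 383.00 − 56.25 = 326.75.
Upper fence = Q3 + 1.5·IQR = 420.50 + 56.25 = 476.75.
59 < 326.75 → outlier.
642 > 476.75 → outlier.
683 > 476.75 → outlier.
All remaining values lie within [326.75, 476.75].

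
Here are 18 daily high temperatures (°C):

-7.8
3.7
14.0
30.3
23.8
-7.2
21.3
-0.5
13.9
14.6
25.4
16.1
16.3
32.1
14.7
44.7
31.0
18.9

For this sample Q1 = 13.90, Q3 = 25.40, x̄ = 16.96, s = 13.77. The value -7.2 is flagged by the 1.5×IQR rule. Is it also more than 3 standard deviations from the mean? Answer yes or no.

z = (-7.2 − 16.96) / 13.77 = -1.75.
|z| = 1.75 ≤ 3.

no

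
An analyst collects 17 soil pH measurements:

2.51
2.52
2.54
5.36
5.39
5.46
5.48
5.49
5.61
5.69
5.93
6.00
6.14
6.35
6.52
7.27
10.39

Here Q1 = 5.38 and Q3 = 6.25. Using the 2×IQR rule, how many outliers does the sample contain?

IQR = 0.87; fences at 5.38 − 1.74 = 3.64 and 6.25 + 1.74 = 7.99.
Outside the cutoffs: 2.51, 2.52, 2.54, 10.39.

4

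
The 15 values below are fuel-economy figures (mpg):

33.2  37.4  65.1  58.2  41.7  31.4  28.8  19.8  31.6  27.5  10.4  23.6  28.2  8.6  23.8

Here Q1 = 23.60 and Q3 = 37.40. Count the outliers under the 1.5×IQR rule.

2

IQR = 13.80; fences at 23.60 − 20.70 = 2.90 and 37.40 + 20.70 = 58.10.
Outside the cutoffs: 58.2, 65.1.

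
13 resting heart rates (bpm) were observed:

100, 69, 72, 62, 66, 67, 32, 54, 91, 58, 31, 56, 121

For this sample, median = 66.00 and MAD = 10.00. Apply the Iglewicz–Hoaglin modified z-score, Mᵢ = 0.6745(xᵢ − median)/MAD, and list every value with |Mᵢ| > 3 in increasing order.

|Mᵢ| > 3 ⇔ |xᵢ − 66.00| > 3·10.00/0.6745 = 44.48.
So outliers lie outside [21.52, 110.48].
121: M = 3.71 → outlier.

121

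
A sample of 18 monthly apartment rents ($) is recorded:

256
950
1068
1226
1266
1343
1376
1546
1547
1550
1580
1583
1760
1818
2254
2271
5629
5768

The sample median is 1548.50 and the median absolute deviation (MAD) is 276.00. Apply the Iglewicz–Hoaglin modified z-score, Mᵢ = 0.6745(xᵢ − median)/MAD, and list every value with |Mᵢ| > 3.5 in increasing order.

|Mᵢ| > 3.5 ⇔ |xᵢ − 1548.50| > 3.5·276.00/0.6745 = 1432.17.
So outliers lie outside [116.33, 2980.67].
5629: M = 9.97 → outlier.
5768: M = 10.31 → outlier.

5629, 5768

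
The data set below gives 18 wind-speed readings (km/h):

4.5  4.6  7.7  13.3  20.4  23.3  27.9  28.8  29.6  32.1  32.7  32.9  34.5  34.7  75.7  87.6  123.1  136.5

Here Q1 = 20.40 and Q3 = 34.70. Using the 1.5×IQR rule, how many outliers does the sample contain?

IQR = 14.30; fences at 20.40 − 21.45 = -1.05 and 34.70 + 21.45 = 56.15.
Outside the cutoffs: 75.7, 87.6, 123.1, 136.5.

4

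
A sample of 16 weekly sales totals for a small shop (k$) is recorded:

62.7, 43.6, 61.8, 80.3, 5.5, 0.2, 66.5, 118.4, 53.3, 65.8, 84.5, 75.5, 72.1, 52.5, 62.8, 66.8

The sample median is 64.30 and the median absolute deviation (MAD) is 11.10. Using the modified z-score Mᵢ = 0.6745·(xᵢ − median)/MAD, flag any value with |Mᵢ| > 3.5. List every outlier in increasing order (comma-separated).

|Mᵢ| > 3.5 ⇔ |xᵢ − 64.30| > 3.5·11.10/0.6745 = 57.60.
So outliers lie outside [6.70, 121.90].
0.2: M = -3.90 → outlier.
5.5: M = -3.57 → outlier.

0.2, 5.5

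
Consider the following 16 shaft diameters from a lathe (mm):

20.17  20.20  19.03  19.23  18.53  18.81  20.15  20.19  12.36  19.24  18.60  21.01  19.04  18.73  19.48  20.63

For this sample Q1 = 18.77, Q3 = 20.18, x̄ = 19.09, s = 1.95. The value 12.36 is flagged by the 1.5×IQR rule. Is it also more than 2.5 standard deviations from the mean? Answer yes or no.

yes

z = (12.36 − 19.09) / 1.95 = -3.45.
|z| = 3.45 > 2.5.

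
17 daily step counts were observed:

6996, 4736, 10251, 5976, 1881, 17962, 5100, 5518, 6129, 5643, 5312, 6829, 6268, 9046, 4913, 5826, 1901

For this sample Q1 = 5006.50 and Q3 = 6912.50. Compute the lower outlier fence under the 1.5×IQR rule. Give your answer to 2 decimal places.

2147.50

IQR = Q3 − Q1 = 6912.50 − 5006.50 = 1906.00.
Lower fence = Q1 − 1.5·IQR = 5006.50 − 2859.00 = 2147.50.
Upper fence = Q3 + 1.5·IQR = 6912.50 + 2859.00 = 9771.50.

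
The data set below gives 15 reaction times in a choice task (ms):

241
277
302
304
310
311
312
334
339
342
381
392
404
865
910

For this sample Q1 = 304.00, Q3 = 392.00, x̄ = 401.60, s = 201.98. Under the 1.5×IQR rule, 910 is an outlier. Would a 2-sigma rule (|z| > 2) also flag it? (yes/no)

z = (910 − 401.60) / 201.98 = 2.52.
|z| = 2.52 > 2.

yes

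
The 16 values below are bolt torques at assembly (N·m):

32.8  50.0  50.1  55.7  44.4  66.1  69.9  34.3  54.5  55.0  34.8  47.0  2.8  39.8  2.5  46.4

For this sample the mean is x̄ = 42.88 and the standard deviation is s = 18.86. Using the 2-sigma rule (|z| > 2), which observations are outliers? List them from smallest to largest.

2.5, 2.8

Cutoffs at x̄ ± 2s: 42.88 ± 2·18.86 = [5.16, 80.60].
2.5: z = -2.14, |z| > 2 → outlier.
2.8: z = -2.13, |z| > 2 → outlier.
Every other value lies within [5.16, 80.60].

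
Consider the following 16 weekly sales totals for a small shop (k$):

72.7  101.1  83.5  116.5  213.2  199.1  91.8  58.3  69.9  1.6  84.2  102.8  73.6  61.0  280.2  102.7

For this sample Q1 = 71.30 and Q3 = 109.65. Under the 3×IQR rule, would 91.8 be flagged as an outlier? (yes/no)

IQR = Q3 − Q1 = 109.65 − 71.30 = 38.35.
Lower fence = Q1 − 3·IQR = 71.30 − 115.05 = -43.75.
Upper fence = Q3 + 3·IQR = 109.65 + 115.05 = 224.70.
91.8 lies within [-43.75, 224.70].

no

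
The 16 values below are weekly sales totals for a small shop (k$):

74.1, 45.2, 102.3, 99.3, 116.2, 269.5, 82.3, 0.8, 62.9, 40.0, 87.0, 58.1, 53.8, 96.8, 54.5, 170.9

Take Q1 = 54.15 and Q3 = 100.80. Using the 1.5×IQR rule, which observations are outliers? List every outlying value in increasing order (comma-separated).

IQR = Q3 − Q1 = 100.80 − 54.15 = 46.65.
Lower fence = Q1 − 1.5·IQR = 54.15 − 69.975 = -15.825.
Upper fence = Q3 + 1.5·IQR = 100.80 + 69.975 = 170.775.
170.9 > 170.775 → outlier.
269.5 > 170.775 → outlier.
All remaining values lie within [-15.825, 170.775].

170.9, 269.5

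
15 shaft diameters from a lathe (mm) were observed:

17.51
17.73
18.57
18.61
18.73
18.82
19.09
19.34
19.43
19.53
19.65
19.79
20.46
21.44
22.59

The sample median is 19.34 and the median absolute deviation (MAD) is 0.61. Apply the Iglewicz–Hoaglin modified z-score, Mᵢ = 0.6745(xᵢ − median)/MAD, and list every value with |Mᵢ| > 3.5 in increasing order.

22.59

|Mᵢ| > 3.5 ⇔ |xᵢ − 19.34| > 3.5·0.61/0.6745 = 3.17.
So outliers lie outside [16.17, 22.51].
22.59: M = 3.59 → outlier.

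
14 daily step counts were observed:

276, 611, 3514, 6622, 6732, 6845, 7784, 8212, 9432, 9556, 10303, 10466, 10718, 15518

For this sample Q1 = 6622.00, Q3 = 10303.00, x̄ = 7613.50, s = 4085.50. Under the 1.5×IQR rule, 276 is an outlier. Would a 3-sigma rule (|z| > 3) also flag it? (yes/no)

no

z = (276 − 7613.50) / 4085.50 = -1.80.
|z| = 1.80 ≤ 3.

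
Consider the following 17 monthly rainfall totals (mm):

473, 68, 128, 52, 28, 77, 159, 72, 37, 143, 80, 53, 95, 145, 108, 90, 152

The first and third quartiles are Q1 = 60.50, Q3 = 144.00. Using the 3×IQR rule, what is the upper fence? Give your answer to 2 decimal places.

IQR = Q3 − Q1 = 144.00 − 60.50 = 83.50.
Lower fence = Q1 − 3·IQR = 60.50 − 250.50 = -190.00.
Upper fence = Q3 + 3·IQR = 144.00 + 250.50 = 394.50.

394.50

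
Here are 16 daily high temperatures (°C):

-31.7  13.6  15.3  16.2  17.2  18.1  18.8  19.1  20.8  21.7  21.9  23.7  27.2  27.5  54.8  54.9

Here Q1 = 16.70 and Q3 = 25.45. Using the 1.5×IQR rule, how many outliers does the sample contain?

3

IQR = 8.75; fences at 16.70 − 13.125 = 3.575 and 25.45 + 13.125 = 38.575.
Outside the cutoffs: -31.7, 54.8, 54.9.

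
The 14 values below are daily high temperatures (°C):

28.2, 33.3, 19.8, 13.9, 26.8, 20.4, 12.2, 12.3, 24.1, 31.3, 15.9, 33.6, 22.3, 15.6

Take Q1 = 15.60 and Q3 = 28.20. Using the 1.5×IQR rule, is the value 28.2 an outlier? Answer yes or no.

no

IQR = Q3 − Q1 = 28.20 − 15.60 = 12.60.
Lower fence = Q1 − 1.5·IQR = 15.60 − 18.90 = -3.30.
Upper fence = Q3 + 1.5·IQR = 28.20 + 18.90 = 47.10.
28.2 lies within [-3.30, 47.10].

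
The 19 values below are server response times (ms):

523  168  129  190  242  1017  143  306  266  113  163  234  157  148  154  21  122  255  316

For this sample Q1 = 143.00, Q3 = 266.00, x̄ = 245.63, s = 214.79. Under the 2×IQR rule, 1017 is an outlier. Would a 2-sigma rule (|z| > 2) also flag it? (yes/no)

z = (1017 − 245.63) / 214.79 = 3.59.
|z| = 3.59 > 2.

yes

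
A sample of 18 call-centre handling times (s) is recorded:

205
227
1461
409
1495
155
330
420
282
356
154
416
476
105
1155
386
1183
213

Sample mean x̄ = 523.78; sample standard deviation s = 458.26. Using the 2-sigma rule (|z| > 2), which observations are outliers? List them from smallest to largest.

1461, 1495

Cutoffs at x̄ ± 2s: 523.78 ± 2·458.26 = [-392.74, 1440.30].
1461: z = 2.05, |z| > 2 → outlier.
1495: z = 2.12, |z| > 2 → outlier.
Every other value lies within [-392.74, 1440.30].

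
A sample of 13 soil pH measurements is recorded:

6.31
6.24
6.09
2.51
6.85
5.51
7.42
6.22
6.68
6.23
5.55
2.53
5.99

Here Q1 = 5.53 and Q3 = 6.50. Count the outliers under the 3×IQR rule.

2

IQR = 0.97; fences at 5.53 − 2.91 = 2.62 and 6.50 + 2.91 = 9.41.
Outside the cutoffs: 2.51, 2.53.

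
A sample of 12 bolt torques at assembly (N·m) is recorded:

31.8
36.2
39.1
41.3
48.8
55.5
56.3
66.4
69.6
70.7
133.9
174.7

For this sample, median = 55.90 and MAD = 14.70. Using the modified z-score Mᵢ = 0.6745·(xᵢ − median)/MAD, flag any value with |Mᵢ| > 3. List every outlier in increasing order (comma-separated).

133.9, 174.7

|Mᵢ| > 3 ⇔ |xᵢ − 55.90| > 3·14.70/0.6745 = 65.38.
So outliers lie outside [-9.48, 121.28].
133.9: M = 3.58 → outlier.
174.7: M = 5.45 → outlier.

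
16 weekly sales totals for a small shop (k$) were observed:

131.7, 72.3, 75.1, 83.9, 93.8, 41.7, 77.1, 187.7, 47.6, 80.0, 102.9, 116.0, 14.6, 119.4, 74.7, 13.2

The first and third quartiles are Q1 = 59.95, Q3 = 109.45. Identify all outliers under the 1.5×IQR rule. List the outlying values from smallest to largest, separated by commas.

187.7

IQR = Q3 − Q1 = 109.45 − 59.95 = 49.50.
Lower fence = Q1 − 1.5·IQR = 59.95 − 74.25 = -14.30.
Upper fence = Q3 + 1.5·IQR = 109.45 + 74.25 = 183.70.
187.7 > 183.70 → outlier.
All remaining values lie within [-14.30, 183.70].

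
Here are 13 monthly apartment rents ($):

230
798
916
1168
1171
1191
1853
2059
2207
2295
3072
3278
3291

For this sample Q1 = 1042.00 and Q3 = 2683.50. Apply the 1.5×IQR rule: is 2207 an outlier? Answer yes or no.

IQR = Q3 − Q1 = 2683.50 − 1042.00 = 1641.50.
Lower fence = Q1 − 1.5·IQR = 1042.00 − 2462.25 = -1420.25.
Upper fence = Q3 + 1.5·IQR = 2683.50 + 2462.25 = 5145.75.
2207 lies within [-1420.25, 5145.75].

no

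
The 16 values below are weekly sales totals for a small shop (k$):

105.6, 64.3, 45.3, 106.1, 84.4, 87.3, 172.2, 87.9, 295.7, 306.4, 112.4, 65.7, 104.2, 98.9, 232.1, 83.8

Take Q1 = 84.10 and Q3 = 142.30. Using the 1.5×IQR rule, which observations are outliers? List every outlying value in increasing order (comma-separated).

232.1, 295.7, 306.4

IQR = Q3 − Q1 = 142.30 − 84.10 = 58.20.
Lower fence = Q1 − 1.5·IQR = 84.10 − 87.30 = -3.20.
Upper fence = Q3 + 1.5·IQR = 142.30 + 87.30 = 229.60.
232.1 > 229.60 → outlier.
295.7 > 229.60 → outlier.
306.4 > 229.60 → outlier.
All remaining values lie within [-3.20, 229.60].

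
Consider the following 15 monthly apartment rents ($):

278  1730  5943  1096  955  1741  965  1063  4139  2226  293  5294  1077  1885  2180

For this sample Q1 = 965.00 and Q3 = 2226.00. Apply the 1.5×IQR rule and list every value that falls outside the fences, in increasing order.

4139, 5294, 5943

IQR = Q3 − Q1 = 2226.00 − 965.00 = 1261.00.
Lower fence = Q1 − 1.5·IQR = 965.00 − 1891.50 = -926.50.
Upper fence = Q3 + 1.5·IQR = 2226.00 + 1891.50 = 4117.50.
4139 > 4117.50 → outlier.
5294 > 4117.50 → outlier.
5943 > 4117.50 → outlier.
All remaining values lie within [-926.50, 4117.50].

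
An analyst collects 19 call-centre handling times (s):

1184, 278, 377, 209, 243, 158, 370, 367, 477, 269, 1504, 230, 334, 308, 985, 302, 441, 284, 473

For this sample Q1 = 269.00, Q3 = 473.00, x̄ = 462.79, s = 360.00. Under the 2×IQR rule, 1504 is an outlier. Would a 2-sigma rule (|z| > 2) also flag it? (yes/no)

yes

z = (1504 − 462.79) / 360.00 = 2.89.
|z| = 2.89 > 2.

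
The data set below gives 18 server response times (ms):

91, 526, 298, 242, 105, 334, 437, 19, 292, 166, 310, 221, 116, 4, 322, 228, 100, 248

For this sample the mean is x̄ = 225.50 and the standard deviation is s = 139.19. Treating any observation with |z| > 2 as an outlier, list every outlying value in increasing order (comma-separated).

526

Cutoffs at x̄ ± 2s: 225.50 ± 2·139.19 = [-52.88, 503.88].
526: z = 2.16, |z| > 2 → outlier.
Every other value lies within [-52.88, 503.88].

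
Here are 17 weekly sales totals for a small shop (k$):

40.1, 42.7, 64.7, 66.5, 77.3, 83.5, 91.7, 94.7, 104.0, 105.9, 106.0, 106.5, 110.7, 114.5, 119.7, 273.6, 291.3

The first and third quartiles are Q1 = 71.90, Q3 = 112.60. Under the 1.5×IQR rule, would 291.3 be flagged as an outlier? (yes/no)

IQR = Q3 − Q1 = 112.60 − 71.90 = 40.70.
Lower fence = Q1 − 1.5·IQR = 71.90 − 61.05 = 10.85.
Upper fence = Q3 + 1.5·IQR = 112.60 + 61.05 = 173.65.
291.3 lies above the upper fence.

yes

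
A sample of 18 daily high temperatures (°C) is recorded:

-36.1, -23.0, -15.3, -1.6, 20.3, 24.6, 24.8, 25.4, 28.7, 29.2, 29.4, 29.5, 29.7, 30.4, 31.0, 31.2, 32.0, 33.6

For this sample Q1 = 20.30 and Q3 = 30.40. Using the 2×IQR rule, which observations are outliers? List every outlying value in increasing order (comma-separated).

IQR = Q3 − Q1 = 30.40 − 20.30 = 10.10.
Lower fence = Q1 − 2·IQR = 20.30 − 20.20 = 0.10.
Upper fence = Q3 + 2·IQR = 30.40 + 20.20 = 50.60.
-36.1 < 0.10 → outlier.
-23.0 < 0.10 → outlier.
-15.3 < 0.10 → outlier.
-1.6 < 0.10 → outlier.
All remaining values lie within [0.10, 50.60].

-36.1, -23.0, -15.3, -1.6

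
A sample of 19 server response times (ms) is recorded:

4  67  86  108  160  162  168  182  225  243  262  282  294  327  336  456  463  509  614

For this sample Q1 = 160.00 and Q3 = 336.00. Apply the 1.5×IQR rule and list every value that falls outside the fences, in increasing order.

614

IQR = Q3 − Q1 = 336.00 − 160.00 = 176.00.
Lower fence = Q1 − 1.5·IQR = 160.00 − 264.00 = -104.00.
Upper fence = Q3 + 1.5·IQR = 336.00 + 264.00 = 600.00.
614 > 600.00 → outlier.
All remaining values lie within [-104.00, 600.00].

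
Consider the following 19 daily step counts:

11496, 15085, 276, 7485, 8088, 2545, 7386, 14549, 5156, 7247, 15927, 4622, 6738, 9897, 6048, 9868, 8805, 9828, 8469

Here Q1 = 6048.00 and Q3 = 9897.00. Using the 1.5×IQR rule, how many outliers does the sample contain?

IQR = 3849.00; fences at 6048.00 − 5773.50 = 274.50 and 9897.00 + 5773.50 = 15670.50.
Outside the cutoffs: 15927.

1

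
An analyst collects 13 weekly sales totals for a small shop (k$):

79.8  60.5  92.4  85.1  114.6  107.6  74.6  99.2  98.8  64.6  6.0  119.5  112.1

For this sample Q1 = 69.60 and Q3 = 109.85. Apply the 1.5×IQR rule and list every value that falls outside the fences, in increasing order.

IQR = Q3 − Q1 = 109.85 − 69.60 = 40.25.
Lower fence = Q1 − 1.5·IQR = 69.60 − 60.375 = 9.225.
Upper fence = Q3 + 1.5·IQR = 109.85 + 60.375 = 170.225.
6.0 < 9.225 → outlier.
All remaining values lie within [9.225, 170.225].

6.0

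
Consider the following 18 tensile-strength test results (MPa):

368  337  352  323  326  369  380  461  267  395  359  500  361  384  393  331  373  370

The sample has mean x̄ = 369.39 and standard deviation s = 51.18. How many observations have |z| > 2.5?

1

Cutoffs: x̄ ± 2.5s = [241.44, 497.34].
Outside the cutoffs: 500.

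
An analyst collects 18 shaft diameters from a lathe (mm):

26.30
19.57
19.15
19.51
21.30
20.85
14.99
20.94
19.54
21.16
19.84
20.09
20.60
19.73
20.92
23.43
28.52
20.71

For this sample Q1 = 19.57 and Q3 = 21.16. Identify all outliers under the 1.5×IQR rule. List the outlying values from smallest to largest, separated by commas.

14.99, 26.30, 28.52

IQR = Q3 − Q1 = 21.16 − 19.57 = 1.59.
Lower fence = Q1 − 1.5·IQR = 19.57 − 2.385 = 17.185.
Upper fence = Q3 + 1.5·IQR = 21.16 + 2.385 = 23.545.
14.99 < 17.185 → outlier.
26.30 > 23.545 → outlier.
28.52 > 23.545 → outlier.
All remaining values lie within [17.185, 23.545].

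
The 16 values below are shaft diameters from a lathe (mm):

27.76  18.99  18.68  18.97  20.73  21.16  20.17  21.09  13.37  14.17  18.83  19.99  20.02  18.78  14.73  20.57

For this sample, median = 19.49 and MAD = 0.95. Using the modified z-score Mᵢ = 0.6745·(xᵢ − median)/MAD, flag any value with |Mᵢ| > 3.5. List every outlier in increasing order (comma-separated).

|Mᵢ| > 3.5 ⇔ |xᵢ − 19.49| > 3.5·0.95/0.6745 = 4.93.
So outliers lie outside [14.56, 24.42].
13.37: M = -4.35 → outlier.
14.17: M = -3.78 → outlier.
27.76: M = 5.87 → outlier.

13.37, 14.17, 27.76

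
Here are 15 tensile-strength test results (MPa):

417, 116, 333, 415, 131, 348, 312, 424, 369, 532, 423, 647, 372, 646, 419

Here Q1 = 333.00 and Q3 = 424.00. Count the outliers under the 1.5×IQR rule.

IQR = 91.00; fences at 333.00 − 136.50 = 196.50 and 424.00 + 136.50 = 560.50.
Outside the cutoffs: 116, 131, 646, 647.

4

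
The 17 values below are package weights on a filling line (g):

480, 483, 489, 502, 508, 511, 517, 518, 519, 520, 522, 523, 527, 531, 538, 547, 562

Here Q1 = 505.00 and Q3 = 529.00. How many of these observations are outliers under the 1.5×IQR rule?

IQR = 24.00; fences at 505.00 − 36.00 = 469.00 and 529.00 + 36.00 = 565.00.
Every value lies within the cutoffs.

0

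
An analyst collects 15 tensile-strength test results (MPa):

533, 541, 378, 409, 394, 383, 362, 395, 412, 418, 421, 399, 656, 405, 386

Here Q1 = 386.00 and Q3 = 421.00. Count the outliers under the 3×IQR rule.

IQR = 35.00; fences at 386.00 − 105.00 = 281.00 and 421.00 + 105.00 = 526.00.
Outside the cutoffs: 533, 541, 656.

3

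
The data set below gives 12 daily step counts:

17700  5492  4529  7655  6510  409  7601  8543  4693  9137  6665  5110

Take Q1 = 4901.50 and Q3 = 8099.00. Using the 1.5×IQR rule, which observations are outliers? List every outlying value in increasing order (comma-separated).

17700

IQR = Q3 − Q1 = 8099.00 − 4901.50 = 3197.50.
Lower fence = Q1 − 1.5·IQR = 4901.50 − 4796.25 = 105.25.
Upper fence = Q3 + 1.5·IQR = 8099.00 + 4796.25 = 12895.25.
17700 > 12895.25 → outlier.
All remaining values lie within [105.25, 12895.25].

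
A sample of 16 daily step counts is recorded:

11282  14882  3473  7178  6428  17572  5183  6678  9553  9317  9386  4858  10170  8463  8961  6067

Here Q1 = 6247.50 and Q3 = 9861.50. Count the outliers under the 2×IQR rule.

1

IQR = 3614.00; fences at 6247.50 − 7228.00 = -980.50 and 9861.50 + 7228.00 = 17089.50.
Outside the cutoffs: 17572.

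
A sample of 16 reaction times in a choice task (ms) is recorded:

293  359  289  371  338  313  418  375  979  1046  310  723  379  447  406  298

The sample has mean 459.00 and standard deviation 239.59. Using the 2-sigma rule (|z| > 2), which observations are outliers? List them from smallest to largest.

Cutoffs at x̄ ± 2s: 459.00 ± 2·239.59 = [-20.18, 938.18].
979: z = 2.17, |z| > 2 → outlier.
1046: z = 2.45, |z| > 2 → outlier.
Every other value lies within [-20.18, 938.18].

979, 1046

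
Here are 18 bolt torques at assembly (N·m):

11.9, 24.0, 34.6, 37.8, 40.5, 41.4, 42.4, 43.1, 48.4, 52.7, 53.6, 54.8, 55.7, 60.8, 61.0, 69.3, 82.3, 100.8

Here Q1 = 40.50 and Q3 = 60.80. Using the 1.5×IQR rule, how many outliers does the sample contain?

IQR = 20.30; fences at 40.50 − 30.45 = 10.05 and 60.80 + 30.45 = 91.25.
Outside the cutoffs: 100.8.

1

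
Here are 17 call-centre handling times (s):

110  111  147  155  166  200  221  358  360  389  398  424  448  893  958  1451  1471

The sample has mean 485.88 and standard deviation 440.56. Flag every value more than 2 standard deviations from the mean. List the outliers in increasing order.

Cutoffs at x̄ ± 2s: 485.88 ± 2·440.56 = [-395.24, 1367.00].
1451: z = 2.19, |z| > 2 → outlier.
1471: z = 2.24, |z| > 2 → outlier.
Every other value lies within [-395.24, 1367.00].

1451, 1471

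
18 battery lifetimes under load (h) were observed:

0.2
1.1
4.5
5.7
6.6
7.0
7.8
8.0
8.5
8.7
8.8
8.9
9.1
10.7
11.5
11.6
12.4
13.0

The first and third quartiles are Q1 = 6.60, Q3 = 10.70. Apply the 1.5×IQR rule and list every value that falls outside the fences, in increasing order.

0.2

IQR = Q3 − Q1 = 10.70 − 6.60 = 4.10.
Lower fence = Q1 − 1.5·IQR = 6.60 − 6.15 = 0.45.
Upper fence = Q3 + 1.5·IQR = 10.70 + 6.15 = 16.85.
0.2 < 0.45 → outlier.
All remaining values lie within [0.45, 16.85].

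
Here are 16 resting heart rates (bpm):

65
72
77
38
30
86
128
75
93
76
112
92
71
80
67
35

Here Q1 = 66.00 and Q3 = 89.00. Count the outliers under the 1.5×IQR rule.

IQR = 23.00; fences at 66.00 − 34.50 = 31.50 and 89.00 + 34.50 = 123.50.
Outside the cutoffs: 30, 128.

2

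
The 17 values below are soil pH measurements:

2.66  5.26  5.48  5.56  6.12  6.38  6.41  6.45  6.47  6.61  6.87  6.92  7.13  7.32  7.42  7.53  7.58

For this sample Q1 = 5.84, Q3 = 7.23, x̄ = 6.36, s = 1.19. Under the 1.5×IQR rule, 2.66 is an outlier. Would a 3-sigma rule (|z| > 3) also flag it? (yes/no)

z = (2.66 − 6.36) / 1.19 = -3.11.
|z| = 3.11 > 3.

yes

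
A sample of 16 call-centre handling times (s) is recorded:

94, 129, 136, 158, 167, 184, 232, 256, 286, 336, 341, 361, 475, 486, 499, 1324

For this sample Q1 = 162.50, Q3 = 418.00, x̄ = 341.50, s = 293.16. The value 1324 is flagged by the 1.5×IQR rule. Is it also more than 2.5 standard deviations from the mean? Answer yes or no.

yes

z = (1324 − 341.50) / 293.16 = 3.35.
|z| = 3.35 > 2.5.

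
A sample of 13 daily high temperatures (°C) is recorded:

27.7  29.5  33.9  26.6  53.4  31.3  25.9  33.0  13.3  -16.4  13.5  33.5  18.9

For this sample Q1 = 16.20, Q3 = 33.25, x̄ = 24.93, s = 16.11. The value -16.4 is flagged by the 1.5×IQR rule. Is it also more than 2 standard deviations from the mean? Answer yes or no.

z = (-16.4 − 24.93) / 16.11 = -2.57.
|z| = 2.57 > 2.

yes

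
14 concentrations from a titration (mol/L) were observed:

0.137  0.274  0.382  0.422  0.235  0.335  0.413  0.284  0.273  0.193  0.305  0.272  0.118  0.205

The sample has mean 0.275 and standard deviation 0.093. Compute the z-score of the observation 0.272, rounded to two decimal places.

-0.03

z = (0.272 − 0.275) / 0.093 = -0.03.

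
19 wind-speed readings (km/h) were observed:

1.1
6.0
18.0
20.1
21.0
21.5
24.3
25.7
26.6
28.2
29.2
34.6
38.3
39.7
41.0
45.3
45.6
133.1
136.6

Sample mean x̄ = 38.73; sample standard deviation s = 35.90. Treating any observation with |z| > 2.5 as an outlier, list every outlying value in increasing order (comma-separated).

133.1, 136.6

Cutoffs at x̄ ± 2.5s: 38.73 ± 2.5·35.90 = [-51.02, 128.48].
133.1: z = 2.63, |z| > 2.5 → outlier.
136.6: z = 2.73, |z| > 2.5 → outlier.
Every other value lies within [-51.02, 128.48].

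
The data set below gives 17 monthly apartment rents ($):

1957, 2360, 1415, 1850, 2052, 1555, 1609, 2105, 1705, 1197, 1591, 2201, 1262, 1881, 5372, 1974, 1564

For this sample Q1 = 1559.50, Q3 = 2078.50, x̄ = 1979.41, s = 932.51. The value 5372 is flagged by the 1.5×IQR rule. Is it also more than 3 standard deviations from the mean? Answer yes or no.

yes

z = (5372 − 1979.41) / 932.51 = 3.64.
|z| = 3.64 > 3.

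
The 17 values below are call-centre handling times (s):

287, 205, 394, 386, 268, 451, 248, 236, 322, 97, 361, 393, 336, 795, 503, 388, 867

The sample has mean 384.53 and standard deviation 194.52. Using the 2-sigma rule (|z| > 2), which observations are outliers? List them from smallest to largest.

Cutoffs at x̄ ± 2s: 384.53 ± 2·194.52 = [-4.51, 773.57].
795: z = 2.11, |z| > 2 → outlier.
867: z = 2.48, |z| > 2 → outlier.
Every other value lies within [-4.51, 773.57].

795, 867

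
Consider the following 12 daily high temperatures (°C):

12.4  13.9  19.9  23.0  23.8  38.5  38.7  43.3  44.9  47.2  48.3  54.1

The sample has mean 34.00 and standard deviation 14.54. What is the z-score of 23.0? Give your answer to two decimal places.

-0.76

z = (23.0 − 34.00) / 14.54 = -0.76.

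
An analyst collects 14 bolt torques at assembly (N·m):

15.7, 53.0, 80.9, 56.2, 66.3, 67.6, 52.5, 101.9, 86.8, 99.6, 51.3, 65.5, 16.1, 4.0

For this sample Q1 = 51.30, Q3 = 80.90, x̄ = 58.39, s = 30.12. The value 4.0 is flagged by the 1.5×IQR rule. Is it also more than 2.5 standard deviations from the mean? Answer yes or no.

z = (4.0 − 58.39) / 30.12 = -1.81.
|z| = 1.81 ≤ 2.5.

no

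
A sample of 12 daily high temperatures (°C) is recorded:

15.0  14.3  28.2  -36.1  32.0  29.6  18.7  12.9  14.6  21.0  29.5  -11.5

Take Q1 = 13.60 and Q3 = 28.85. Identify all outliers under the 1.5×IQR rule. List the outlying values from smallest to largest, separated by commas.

IQR = Q3 − Q1 = 28.85 − 13.60 = 15.25.
Lower fence = Q1 − 1.5·IQR = 13.60 − 22.875 = -9.275.
Upper fence = Q3 + 1.5·IQR = 28.85 + 22.875 = 51.725.
-36.1 < -9.275 → outlier.
-11.5 < -9.275 → outlier.
All remaining values lie within [-9.275, 51.725].

-36.1, -11.5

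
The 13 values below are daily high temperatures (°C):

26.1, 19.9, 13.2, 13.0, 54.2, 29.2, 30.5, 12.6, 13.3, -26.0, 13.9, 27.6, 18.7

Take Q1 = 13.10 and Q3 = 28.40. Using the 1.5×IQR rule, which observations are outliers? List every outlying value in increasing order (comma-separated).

-26.0, 54.2

IQR = Q3 − Q1 = 28.40 − 13.10 = 15.30.
Lower fence = Q1 − 1.5·IQR = 13.10 − 22.95 = -9.85.
Upper fence = Q3 + 1.5·IQR = 28.40 + 22.95 = 51.35.
-26.0 < -9.85 → outlier.
54.2 > 51.35 → outlier.
All remaining values lie within [-9.85, 51.35].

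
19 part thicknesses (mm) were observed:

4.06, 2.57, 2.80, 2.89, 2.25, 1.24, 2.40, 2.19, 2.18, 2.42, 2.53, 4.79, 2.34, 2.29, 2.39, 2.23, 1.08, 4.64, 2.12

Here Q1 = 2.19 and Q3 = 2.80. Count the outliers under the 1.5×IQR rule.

IQR = 0.61; fences at 2.19 − 0.915 = 1.275 and 2.80 + 0.915 = 3.715.
Outside the cutoffs: 1.08, 1.24, 4.06, 4.64, 4.79.

5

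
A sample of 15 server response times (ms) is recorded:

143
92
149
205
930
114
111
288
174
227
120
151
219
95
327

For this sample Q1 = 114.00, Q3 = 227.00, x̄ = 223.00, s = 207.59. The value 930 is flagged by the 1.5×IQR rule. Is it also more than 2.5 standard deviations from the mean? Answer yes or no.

z = (930 − 223.00) / 207.59 = 3.41.
|z| = 3.41 > 2.5.

yes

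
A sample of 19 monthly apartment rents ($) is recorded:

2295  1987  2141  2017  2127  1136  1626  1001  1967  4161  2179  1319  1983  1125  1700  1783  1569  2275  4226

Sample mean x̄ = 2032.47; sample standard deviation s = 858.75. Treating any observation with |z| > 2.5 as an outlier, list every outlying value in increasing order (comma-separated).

Cutoffs at x̄ ± 2.5s: 2032.47 ± 2.5·858.75 = [-114.405, 4179.345].
4226: z = 2.55, |z| > 2.5 → outlier.
Every other value lies within [-114.405, 4179.345].

4226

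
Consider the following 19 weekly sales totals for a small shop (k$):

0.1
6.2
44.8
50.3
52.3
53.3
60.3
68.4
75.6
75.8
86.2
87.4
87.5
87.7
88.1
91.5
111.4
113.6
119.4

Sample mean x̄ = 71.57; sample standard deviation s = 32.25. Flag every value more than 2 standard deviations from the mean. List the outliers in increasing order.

Cutoffs at x̄ ± 2s: 71.57 ± 2·32.25 = [7.07, 136.07].
0.1: z = -2.22, |z| > 2 → outlier.
6.2: z = -2.03, |z| > 2 → outlier.
Every other value lies within [7.07, 136.07].

0.1, 6.2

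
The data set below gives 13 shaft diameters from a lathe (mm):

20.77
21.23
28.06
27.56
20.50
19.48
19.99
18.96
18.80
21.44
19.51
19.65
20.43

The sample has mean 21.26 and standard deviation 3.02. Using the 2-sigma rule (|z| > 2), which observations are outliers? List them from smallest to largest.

27.56, 28.06

Cutoffs at x̄ ± 2s: 21.26 ± 2·3.02 = [15.22, 27.30].
27.56: z = 2.09, |z| > 2 → outlier.
28.06: z = 2.25, |z| > 2 → outlier.
Every other value lies within [15.22, 27.30].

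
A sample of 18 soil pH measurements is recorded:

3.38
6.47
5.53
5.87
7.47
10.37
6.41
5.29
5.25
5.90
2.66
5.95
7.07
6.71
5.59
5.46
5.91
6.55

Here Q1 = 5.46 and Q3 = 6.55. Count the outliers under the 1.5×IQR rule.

3

IQR = 1.09; fences at 5.46 − 1.635 = 3.825 and 6.55 + 1.635 = 8.185.
Outside the cutoffs: 2.66, 3.38, 10.37.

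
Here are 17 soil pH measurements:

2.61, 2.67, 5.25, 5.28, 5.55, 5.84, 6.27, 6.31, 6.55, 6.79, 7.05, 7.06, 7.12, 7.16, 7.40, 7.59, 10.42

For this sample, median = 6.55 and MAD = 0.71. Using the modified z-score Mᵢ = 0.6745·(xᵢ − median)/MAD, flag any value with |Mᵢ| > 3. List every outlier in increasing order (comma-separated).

|Mᵢ| > 3 ⇔ |xᵢ − 6.55| > 3·0.71/0.6745 = 3.16.
So outliers lie outside [3.39, 9.71].
2.61: M = -3.74 → outlier.
2.67: M = -3.69 → outlier.
10.42: M = 3.68 → outlier.

2.61, 2.67, 10.42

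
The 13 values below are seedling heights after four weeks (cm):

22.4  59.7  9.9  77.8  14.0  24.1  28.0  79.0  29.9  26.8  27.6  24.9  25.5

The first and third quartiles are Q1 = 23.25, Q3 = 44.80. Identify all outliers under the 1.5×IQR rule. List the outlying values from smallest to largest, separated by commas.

IQR = Q3 − Q1 = 44.80 − 23.25 = 21.55.
Lower fence = Q1 − 1.5·IQR = 23.25 − 32.325 = -9.075.
Upper fence = Q3 + 1.5·IQR = 44.80 + 32.325 = 77.125.
77.8 > 77.125 → outlier.
79.0 > 77.125 → outlier.
All remaining values lie within [-9.075, 77.125].

77.8, 79.0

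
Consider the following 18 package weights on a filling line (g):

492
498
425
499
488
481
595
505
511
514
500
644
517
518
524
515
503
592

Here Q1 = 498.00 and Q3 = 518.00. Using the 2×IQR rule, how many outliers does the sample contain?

4

IQR = 20.00; fences at 498.00 − 40.00 = 458.00 and 518.00 + 40.00 = 558.00.
Outside the cutoffs: 425, 592, 595, 644.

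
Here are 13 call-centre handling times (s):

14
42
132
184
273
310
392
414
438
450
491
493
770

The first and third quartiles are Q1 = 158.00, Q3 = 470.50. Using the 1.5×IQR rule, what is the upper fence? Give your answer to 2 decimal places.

939.25

IQR = Q3 − Q1 = 470.50 − 158.00 = 312.50.
Lower fence = Q1 − 1.5·IQR = 158.00 − 468.75 = -310.75.
Upper fence = Q3 + 1.5·IQR = 470.50 + 468.75 = 939.25.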